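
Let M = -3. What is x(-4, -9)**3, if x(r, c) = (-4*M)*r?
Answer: -110592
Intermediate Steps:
x(r, c) = 12*r (x(r, c) = (-4*(-3))*r = 12*r)
x(-4, -9)**3 = (12*(-4))**3 = (-48)**3 = -110592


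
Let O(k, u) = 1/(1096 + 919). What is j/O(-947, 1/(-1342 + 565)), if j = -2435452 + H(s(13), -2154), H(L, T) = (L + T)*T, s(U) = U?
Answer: 4385167930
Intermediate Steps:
H(L, T) = T*(L + T)
O(k, u) = 1/2015
j = 2176262 (j = -2435452 - 2154*(13 - 2154) = -2435452 - 2154*(-2141) = -2435452 + 4611714 = 2176262)
j/O(-947, 1/(-1342 + 565)) = 2176262/(1/2015) = 2176262*2015 = 4385167930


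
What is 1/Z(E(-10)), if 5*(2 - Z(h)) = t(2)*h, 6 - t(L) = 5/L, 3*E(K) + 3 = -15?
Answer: 5/31 ≈ 0.16129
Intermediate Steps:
E(K) = -6 (E(K) = -1 + (⅓)*(-15) = -1 - 5 = -6)
t(L) = 6 - 5/L
Z(h) = 2 - 7*h/10 (Z(h) = 2 - (6 - 5/2)*h/5 = 2 - 7*h/10)
1/Z(E(-10)) = 1/(2 - 7/10*(-6)) = 1/(2 + 21/5) = 1/(31/5) = 5/31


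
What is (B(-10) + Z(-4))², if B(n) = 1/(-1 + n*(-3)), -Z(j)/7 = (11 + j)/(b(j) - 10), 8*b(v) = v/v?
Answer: 131033809/5248681 ≈ 24.965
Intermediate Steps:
b(v) = ⅛ (b(v) = (v/v)/8 = (⅛)*1 = ⅛)
Z(j) = 616/79 + 56*j/79 (Z(j) = -7*(11 + j)/(⅛ - 10) = -7*(11 + j)/(-79/8) = -7*(11 + j)*(-8)/79 = -7*(-88/79 - 8*j/79) = 616/79 + 56*j/79)
B(n) = 1/(-1 - 3*n)
(B(-10) + Z(-4))² = (-1/(1 + 3*(-10)) + (616/79 + (56/79)*(-4)))² = (-1/(1 - 30) + (616/79 - 224/79))² = (-1/(-29) + 392/79)² = (-1*(-1/29) + 392/79)² = (1/29 + 392/79)² = (11447/2291)² = 131033809/5248681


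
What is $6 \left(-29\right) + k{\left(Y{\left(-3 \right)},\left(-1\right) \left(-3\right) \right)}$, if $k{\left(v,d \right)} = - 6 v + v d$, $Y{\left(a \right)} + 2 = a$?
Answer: $-159$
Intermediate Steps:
$Y{\left(a \right)} = -2 + a$
$k{\left(v,d \right)} = - 6 v + d v$
$6 \left(-29\right) + k{\left(Y{\left(-3 \right)},\left(-1\right) \left(-3\right) \right)} = 6 \left(-29\right) + \left(-2 - 3\right) \left(-6 - -3\right) = -174 - 5 \left(-6 + 3\right) = -174 - -15 = -174 + 15 = -159$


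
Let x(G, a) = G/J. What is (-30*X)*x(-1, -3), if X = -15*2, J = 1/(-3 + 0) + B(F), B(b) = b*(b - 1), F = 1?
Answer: 2700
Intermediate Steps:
B(b) = b*(-1 + b)
J = -⅓ (J = 1/(-3 + 0) + 1*(-1 + 1) = 1/(-3) + 1*0 = -⅓ + 0 = -⅓ ≈ -0.33333)
X = -30
x(G, a) = -3*G (x(G, a) = G/(-⅓) = G*(-3) = -3*G)
(-30*X)*x(-1, -3) = (-30*(-30))*(-3*(-1)) = 900*3 = 2700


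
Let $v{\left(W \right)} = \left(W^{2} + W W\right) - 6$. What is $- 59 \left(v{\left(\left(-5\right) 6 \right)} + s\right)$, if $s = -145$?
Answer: $-97291$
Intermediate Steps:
$v{\left(W \right)} = -6 + 2 W^{2}$ ($v{\left(W \right)} = \left(W^{2} + W^{2}\right) - 6 = 2 W^{2} - 6 = -6 + 2 W^{2}$)
$- 59 \left(v{\left(\left(-5\right) 6 \right)} + s\right) = - 59 \left(\left(-6 + 2 \left(\left(-5\right) 6\right)^{2}\right) - 145\right) = - 59 \left(\left(-6 + 2 \left(-30\right)^{2}\right) - 145\right) = - 59 \left(\left(-6 + 2 \cdot 900\right) - 145\right) = - 59 \left(\left(-6 + 1800\right) - 145\right) = - 59 \left(1794 - 145\right) = \left(-59\right) 1649 = -97291$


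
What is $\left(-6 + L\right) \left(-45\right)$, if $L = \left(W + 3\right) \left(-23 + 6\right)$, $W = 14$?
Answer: $13275$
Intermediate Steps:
$L = -289$ ($L = \left(14 + 3\right) \left(-23 + 6\right) = 17 \left(-17\right) = -289$)
$\left(-6 + L\right) \left(-45\right) = \left(-6 - 289\right) \left(-45\right) = \left(-295\right) \left(-45\right) = 13275$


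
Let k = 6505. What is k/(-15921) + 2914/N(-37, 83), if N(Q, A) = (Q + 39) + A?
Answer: 45840869/1353285 ≈ 33.874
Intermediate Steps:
N(Q, A) = 39 + A + Q (N(Q, A) = (39 + Q) + A = 39 + A + Q)
k/(-15921) + 2914/N(-37, 83) = 6505/(-15921) + 2914/(39 + 83 - 37) = 6505*(-1/15921) + 2914/85 = -6505/15921 + 2914*(1/85) = -6505/15921 + 2914/85 = 45840869/1353285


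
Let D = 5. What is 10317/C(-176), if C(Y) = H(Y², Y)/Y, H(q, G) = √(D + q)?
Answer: -605264*√30981/10327 ≈ -10316.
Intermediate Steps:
H(q, G) = √(5 + q)
C(Y) = √(5 + Y²)/Y
10317/C(-176) = 10317/((√(5 + (-176)²)/(-176))) = 10317/((-√(5 + 30976)/176)) = 10317/((-√30981/176)) = 10317*(-176*√30981/30981) = -605264*√30981/10327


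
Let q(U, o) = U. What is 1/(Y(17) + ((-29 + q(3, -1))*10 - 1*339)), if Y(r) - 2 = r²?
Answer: -1/308 ≈ -0.0032468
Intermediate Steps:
Y(r) = 2 + r²
1/(Y(17) + ((-29 + q(3, -1))*10 - 1*339)) = 1/((2 + 17²) + ((-29 + 3)*10 - 1*339)) = 1/((2 + 289) + (-26*10 - 339)) = 1/(291 + (-260 - 339)) = 1/(291 - 599) = 1/(-308) = -1/308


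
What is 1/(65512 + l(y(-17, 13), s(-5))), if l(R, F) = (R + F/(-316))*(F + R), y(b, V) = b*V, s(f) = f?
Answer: 158/18241799 ≈ 8.6614e-6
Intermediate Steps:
y(b, V) = V*b
l(R, F) = (F + R)*(R - F/316) (l(R, F) = (R + F*(-1/316))*(F + R) = (R - F/316)*(F + R) = (F + R)*(R - F/316))
1/(65512 + l(y(-17, 13), s(-5))) = 1/(65512 + ((13*(-17))**2 - 1/316*(-5)**2 + (315/316)*(-5)*(13*(-17)))) = 1/(65512 + ((-221)**2 - 1/316*25 + (315/316)*(-5)*(-221))) = 1/(65512 + (48841 - 25/316 + 348075/316)) = 1/(65512 + 7890903/158) = 1/(18241799/158) = 158/18241799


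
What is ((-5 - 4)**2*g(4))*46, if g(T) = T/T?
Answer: 3726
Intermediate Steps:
g(T) = 1
((-5 - 4)**2*g(4))*46 = ((-5 - 4)**2*1)*46 = ((-9)**2*1)*46 = (81*1)*46 = 81*46 = 3726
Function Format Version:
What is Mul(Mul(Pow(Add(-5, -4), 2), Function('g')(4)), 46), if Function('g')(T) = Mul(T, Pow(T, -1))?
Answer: 3726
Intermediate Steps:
Function('g')(T) = 1
Mul(Mul(Pow(Add(-5, -4), 2), Function('g')(4)), 46) = Mul(Mul(Pow(Add(-5, -4), 2), 1), 46) = Mul(Mul(Pow(-9, 2), 1), 46) = Mul(Mul(81, 1), 46) = Mul(81, 46) = 3726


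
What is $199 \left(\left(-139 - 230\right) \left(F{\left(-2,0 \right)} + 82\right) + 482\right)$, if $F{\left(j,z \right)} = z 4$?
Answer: $-5925424$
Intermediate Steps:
$F{\left(j,z \right)} = 4 z$
$199 \left(\left(-139 - 230\right) \left(F{\left(-2,0 \right)} + 82\right) + 482\right) = 199 \left(\left(-139 - 230\right) \left(4 \cdot 0 + 82\right) + 482\right) = 199 \left(- 369 \left(0 + 82\right) + 482\right) = 199 \left(\left(-369\right) 82 + 482\right) = 199 \left(-30258 + 482\right) = 199 \left(-29776\right) = -5925424$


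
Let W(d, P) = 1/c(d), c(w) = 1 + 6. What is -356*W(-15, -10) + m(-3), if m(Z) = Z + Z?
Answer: -398/7 ≈ -56.857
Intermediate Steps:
c(w) = 7
m(Z) = 2*Z
W(d, P) = 1/7
-356*W(-15, -10) + m(-3) = -356*1/7 + 2*(-3) = -356/7 - 6 = -398/7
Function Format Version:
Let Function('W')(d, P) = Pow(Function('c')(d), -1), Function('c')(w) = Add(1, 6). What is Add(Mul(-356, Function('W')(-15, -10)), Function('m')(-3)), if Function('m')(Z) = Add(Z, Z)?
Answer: Rational(-398, 7) ≈ -56.857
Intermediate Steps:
Function('c')(w) = 7
Function('m')(Z) = Mul(2, Z)
Function('W')(d, P) = Rational(1, 7) (Function('W')(d, P) = Pow(7, -1) = Rational(1, 7))
Add(Mul(-356, Function('W')(-15, -10)), Function('m')(-3)) = Add(Mul(-356, Rational(1, 7)), Mul(2, -3)) = Add(Rational(-356, 7), -6) = Rational(-398, 7)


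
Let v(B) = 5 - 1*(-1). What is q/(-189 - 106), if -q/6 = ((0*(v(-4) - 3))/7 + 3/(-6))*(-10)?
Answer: 6/59 ≈ 0.10169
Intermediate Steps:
v(B) = 6 (v(B) = 5 + 1 = 6)
q = -30 (q = -6*((0*(6 - 3))/7 + 3/(-6))*(-10) = -6*((0*3)*(⅐) + 3*(-⅙))*(-10) = -6*(0*(⅐) - ½)*(-10) = -6*(0 - ½)*(-10) = -(-3)*(-10) = -6*5 = -30)
q/(-189 - 106) = -30/(-189 - 106) = -30/(-295) = -30*(-1/295) = 6/59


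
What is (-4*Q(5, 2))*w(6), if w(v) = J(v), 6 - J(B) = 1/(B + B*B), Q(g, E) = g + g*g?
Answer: -5020/7 ≈ -717.14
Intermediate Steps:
Q(g, E) = g + g²
J(B) = 6 - 1/(B + B²) (J(B) = 6 - 1/(B + B*B) = 6 - 1/(B + B²))
w(v) = (-1 + 6*v + 6*v²)/(v*(1 + v))
(-4*Q(5, 2))*w(6) = (-20*(1 + 5))*((-1 + 6*6 + 6*6²)/(6*(1 + 6))) = (-20*6)*((⅙)*(-1 + 36 + 6*36)/7) = (-4*30)*((⅙)*(⅐)*(-1 + 36 + 216)) = -20*251/7 = -120*251/42 = -5020/7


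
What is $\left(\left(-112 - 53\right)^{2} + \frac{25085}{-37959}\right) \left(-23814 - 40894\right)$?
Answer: $- \frac{66869809512520}{37959} \approx -1.7616 \cdot 10^{9}$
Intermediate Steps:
$\left(\left(-112 - 53\right)^{2} + \frac{25085}{-37959}\right) \left(-23814 - 40894\right) = \left(\left(-165\right)^{2} + 25085 \left(- \frac{1}{37959}\right)\right) \left(-64708\right) = \left(27225 - \frac{25085}{37959}\right) \left(-64708\right) = \frac{1033408690}{37959} \left(-64708\right) = - \frac{66869809512520}{37959}$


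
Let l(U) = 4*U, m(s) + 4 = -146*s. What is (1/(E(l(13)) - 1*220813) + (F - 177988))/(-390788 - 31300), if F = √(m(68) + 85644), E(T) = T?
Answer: 39292808869/93180568968 - 13*√7/52761 ≈ 0.42103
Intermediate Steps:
m(s) = -4 - 146*s
F = 104*√7 (F = √((-4 - 146*68) + 85644) = √((-4 - 9928) + 85644) = √(-9932 + 85644) = √75712 = 104*√7 ≈ 275.16)
(1/(E(l(13)) - 1*220813) + (F - 177988))/(-390788 - 31300) = (1/(4*13 - 1*220813) + (104*√7 - 177988))/(-390788 - 31300) = (1/(52 - 220813) + (-177988 + 104*√7))/(-422088) = (1/(-220761) + (-177988 + 104*√7))*(-1/422088) = (-1/220761 + (-177988 + 104*√7))*(-1/422088) = (-39292808869/220761 + 104*√7)*(-1/422088) = 39292808869/93180568968 - 13*√7/52761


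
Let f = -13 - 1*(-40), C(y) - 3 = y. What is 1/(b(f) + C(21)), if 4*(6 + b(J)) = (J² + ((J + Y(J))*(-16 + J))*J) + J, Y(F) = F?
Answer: 2/8433 ≈ 0.00023716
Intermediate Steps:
C(y) = 3 + y
f = 27 (f = -13 + 40 = 27)
b(J) = -6 + J/4 + J²/4 + J²*(-16 + J)/2 (b(J) = -6 + ((J² + ((J + J)*(-16 + J))*J) + J)/4 = -6 + ((J² + ((2*J)*(-16 + J))*J) + J)/4 = -6 + ((J² + (2*J*(-16 + J))*J) + J)/4 = -6 + ((J² + 2*J²*(-16 + J)) + J)/4 = -6 + (J + J² + 2*J²*(-16 + J))/4 = -6 + (J/4 + J²/4 + J²*(-16 + J)/2) = -6 + J/4 + J²/4 + J²*(-16 + J)/2)
1/(b(f) + C(21)) = 1/((-6 + (½)*27³ - 31/4*27² + (¼)*27) + (3 + 21)) = 1/((-6 + (½)*19683 - 31/4*729 + 27/4) + 24) = 1/((-6 + 19683/2 - 22599/4 + 27/4) + 24) = 1/(8385/2 + 24) = 1/(8433/2) = 2/8433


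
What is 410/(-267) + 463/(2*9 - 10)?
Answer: 120341/2136 ≈ 56.339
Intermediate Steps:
410/(-267) + 463/(2*9 - 10) = 410*(-1/267) + 463/(18 - 10) = -410/267 + 463/8 = 120341/2136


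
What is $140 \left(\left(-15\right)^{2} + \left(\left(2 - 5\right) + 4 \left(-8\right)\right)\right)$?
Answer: $26600$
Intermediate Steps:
$140 \left(\left(-15\right)^{2} + \left(\left(2 - 5\right) + 4 \left(-8\right)\right)\right) = 140 \left(225 - 35\right) = 140 \cdot 190 = 26600$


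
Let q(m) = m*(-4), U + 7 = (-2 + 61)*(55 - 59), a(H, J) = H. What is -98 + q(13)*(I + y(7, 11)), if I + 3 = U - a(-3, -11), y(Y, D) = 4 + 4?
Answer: 12122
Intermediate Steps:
U = -243 (U = -7 + (-2 + 61)*(55 - 59) = -7 + 59*(-4) = -7 - 236 = -243)
y(Y, D) = 8
I = -243 (I = -3 + (-243 - 1*(-3)) = -3 + (-243 + 3) = -3 - 240 = -243)
q(m) = -4*m
-98 + q(13)*(I + y(7, 11)) = -98 + (-4*13)*(-243 + 8) = -98 - 52*(-235) = -98 + 12220 = 12122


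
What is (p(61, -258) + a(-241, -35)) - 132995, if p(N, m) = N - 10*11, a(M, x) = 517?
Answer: -132527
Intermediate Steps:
p(N, m) = -110 + N (p(N, m) = N - 110 = -110 + N)
(p(61, -258) + a(-241, -35)) - 132995 = ((-110 + 61) + 517) - 132995 = (-49 + 517) - 132995 = 468 - 132995 = -132527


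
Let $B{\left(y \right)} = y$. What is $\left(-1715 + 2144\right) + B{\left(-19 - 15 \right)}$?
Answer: $395$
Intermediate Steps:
$\left(-1715 + 2144\right) + B{\left(-19 - 15 \right)} = \left(-1715 + 2144\right) - 34 = 429 - 34 = 395$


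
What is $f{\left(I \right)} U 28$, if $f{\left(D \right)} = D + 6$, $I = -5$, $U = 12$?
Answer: $336$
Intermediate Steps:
$f{\left(D \right)} = 6 + D$
$f{\left(I \right)} U 28 = \left(6 - 5\right) 12 \cdot 28 = 1 \cdot 12 \cdot 28 = 12 \cdot 28 = 336$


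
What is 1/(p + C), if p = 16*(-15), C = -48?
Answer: -1/288 ≈ -0.0034722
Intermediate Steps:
p = -240
1/(p + C) = 1/(-240 - 48) = 1/(-288) = -1/288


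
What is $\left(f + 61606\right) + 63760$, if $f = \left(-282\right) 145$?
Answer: $84476$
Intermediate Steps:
$f = -40890$
$\left(f + 61606\right) + 63760 = \left(-40890 + 61606\right) + 63760 = 20716 + 63760 = 84476$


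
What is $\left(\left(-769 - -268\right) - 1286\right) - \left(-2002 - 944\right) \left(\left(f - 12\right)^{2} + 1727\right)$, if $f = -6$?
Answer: $6040459$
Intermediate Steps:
$\left(\left(-769 - -268\right) - 1286\right) - \left(-2002 - 944\right) \left(\left(f - 12\right)^{2} + 1727\right) = \left(\left(-769 - -268\right) - 1286\right) - \left(-2002 - 944\right) \left(\left(-6 - 12\right)^{2} + 1727\right) = \left(\left(-769 + 268\right) - 1286\right) - - 2946 \left(\left(-18\right)^{2} + 1727\right) = \left(-501 - 1286\right) - - 2946 \left(324 + 1727\right) = -1787 - \left(-2946\right) 2051 = -1787 - -6042246 = -1787 + 6042246 = 6040459$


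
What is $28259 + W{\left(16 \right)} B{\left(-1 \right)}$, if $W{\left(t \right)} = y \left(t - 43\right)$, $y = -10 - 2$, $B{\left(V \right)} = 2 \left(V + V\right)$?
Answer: $26963$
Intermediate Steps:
$B{\left(V \right)} = 4 V$ ($B{\left(V \right)} = 2 \cdot 2 V = 4 V$)
$y = -12$
$W{\left(t \right)} = 516 - 12 t$ ($W{\left(t \right)} = - 12 \left(t - 43\right) = - 12 \left(-43 + t\right) = 516 - 12 t$)
$28259 + W{\left(16 \right)} B{\left(-1 \right)} = 28259 + \left(516 - 192\right) 4 \left(-1\right) = 28259 + \left(516 - 192\right) \left(-4\right) = 28259 + 324 \left(-4\right) = 28259 - 1296 = 26963$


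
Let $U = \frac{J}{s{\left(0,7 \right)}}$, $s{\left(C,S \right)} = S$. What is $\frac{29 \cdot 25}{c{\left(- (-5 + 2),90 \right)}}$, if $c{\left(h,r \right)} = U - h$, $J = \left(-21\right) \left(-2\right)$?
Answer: $\frac{725}{3} \approx 241.67$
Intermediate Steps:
$J = 42$
$U = 6$ ($U = \frac{42}{7} = 42 \cdot \frac{1}{7} = 6$)
$c{\left(h,r \right)} = 6 - h$
$\frac{29 \cdot 25}{c{\left(- (-5 + 2),90 \right)}} = \frac{29 \cdot 25}{6 - - (-5 + 2)} = \frac{725}{6 - \left(-1\right) \left(-3\right)} = \frac{725}{6 - 3} = \frac{725}{3}$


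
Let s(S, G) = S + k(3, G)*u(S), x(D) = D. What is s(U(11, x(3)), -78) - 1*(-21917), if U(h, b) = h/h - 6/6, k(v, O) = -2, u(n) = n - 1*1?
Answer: 21919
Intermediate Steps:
u(n) = -1 + n (u(n) = n - 1 = -1 + n)
U(h, b) = 0 (U(h, b) = 1 - 6*1/6 = 1 - 1 = 0)
s(S, G) = 2 - S (s(S, G) = S - 2*(-1 + S) = S + (2 - 2*S) = 2 - S)
s(U(11, x(3)), -78) - 1*(-21917) = (2 - 1*0) - 1*(-21917) = (2 + 0) + 21917 = 2 + 21917 = 21919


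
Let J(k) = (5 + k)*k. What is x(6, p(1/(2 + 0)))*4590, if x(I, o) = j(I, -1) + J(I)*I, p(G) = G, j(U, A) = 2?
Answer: 1826820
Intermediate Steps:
J(k) = k*(5 + k)
x(I, o) = 2 + I²*(5 + I) (x(I, o) = 2 + (I*(5 + I))*I = 2 + I²*(5 + I))
x(6, p(1/(2 + 0)))*4590 = (2 + 6²*(5 + 6))*4590 = (2 + 36*11)*4590 = (2 + 396)*4590 = 398*4590 = 1826820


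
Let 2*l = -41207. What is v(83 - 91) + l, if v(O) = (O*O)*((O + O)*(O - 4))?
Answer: -16631/2 ≈ -8315.5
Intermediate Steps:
l = -41207/2 (l = (1/2)*(-41207) = -41207/2 ≈ -20604.)
v(O) = 2*O**3*(-4 + O) (v(O) = O**2*((2*O)*(-4 + O)) = O**2*(2*O*(-4 + O)) = 2*O**3*(-4 + O))
v(83 - 91) + l = 2*(83 - 91)**3*(-4 + (83 - 91)) - 41207/2 = 2*(-8)**3*(-4 - 8) - 41207/2 = 2*(-512)*(-12) - 41207/2 = 12288 - 41207/2 = -16631/2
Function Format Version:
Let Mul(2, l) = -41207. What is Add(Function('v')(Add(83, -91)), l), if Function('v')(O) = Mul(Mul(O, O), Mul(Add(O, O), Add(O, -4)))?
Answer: Rational(-16631, 2) ≈ -8315.5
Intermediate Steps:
l = Rational(-41207, 2) (l = Mul(Rational(1, 2), -41207) = Rational(-41207, 2) ≈ -20604.)
Function('v')(O) = Mul(2, Pow(O, 3), Add(-4, O)) (Function('v')(O) = Mul(Pow(O, 2), Mul(Mul(2, O), Add(-4, O))) = Mul(Pow(O, 2), Mul(2, O, Add(-4, O))) = Mul(2, Pow(O, 3), Add(-4, O)))
Add(Function('v')(Add(83, -91)), l) = Add(Mul(2, Pow(Add(83, -91), 3), Add(-4, Add(83, -91))), Rational(-41207, 2)) = Add(Mul(2, Pow(-8, 3), Add(-4, -8)), Rational(-41207, 2)) = Add(Mul(2, -512, -12), Rational(-41207, 2)) = Add(12288, Rational(-41207, 2)) = Rational(-16631, 2)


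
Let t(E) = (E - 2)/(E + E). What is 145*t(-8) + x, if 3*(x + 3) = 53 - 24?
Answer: 2335/24 ≈ 97.292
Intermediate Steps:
x = 20/3 (x = -3 + (53 - 24)/3 = -3 + (⅓)*29 = -3 + 29/3 = 20/3 ≈ 6.6667)
t(E) = (-2 + E)/(2*E) (t(E) = (-2 + E)/((2*E)) = (-2 + E)*(1/(2*E)) = (-2 + E)/(2*E))
145*t(-8) + x = 145*((½)*(-2 - 8)/(-8)) + 20/3 = 145*((½)*(-⅛)*(-10)) + 20/3 = 145*(5/8) + 20/3 = 725/8 + 20/3 = 2335/24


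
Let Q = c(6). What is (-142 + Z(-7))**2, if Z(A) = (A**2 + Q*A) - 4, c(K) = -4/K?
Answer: 76729/9 ≈ 8525.4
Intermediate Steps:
Q = -2/3 (Q = -4/6 = -4*1/6 = -2/3 ≈ -0.66667)
Z(A) = -4 + A**2 - 2*A/3 (Z(A) = (A**2 - 2*A/3) - 4 = -4 + A**2 - 2*A/3)
(-142 + Z(-7))**2 = (-142 + (-4 + (-7)**2 - 2/3*(-7)))**2 = (-142 + (-4 + 49 + 14/3))**2 = (-142 + 149/3)**2 = (-277/3)**2 = 76729/9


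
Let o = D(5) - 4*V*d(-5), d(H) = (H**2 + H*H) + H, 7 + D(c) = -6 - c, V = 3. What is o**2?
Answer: 311364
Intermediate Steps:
D(c) = -13 - c (D(c) = -7 + (-6 - c) = -13 - c)
d(H) = H + 2*H**2 (d(H) = (H**2 + H**2) + H = 2*H**2 + H = H + 2*H**2)
o = -558 (o = (-13 - 1*5) - 4*3*(-5*(1 + 2*(-5))) = (-13 - 5) - 12*(-5*(1 - 10)) = -18 - 12*(-5*(-9)) = -18 - 12*45 = -18 - 1*540 = -18 - 540 = -558)
o**2 = (-558)**2 = 311364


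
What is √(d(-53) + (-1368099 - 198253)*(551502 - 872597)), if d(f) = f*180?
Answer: 10*√5029477859 ≈ 7.0919e+5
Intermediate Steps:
d(f) = 180*f
√(d(-53) + (-1368099 - 198253)*(551502 - 872597)) = √(180*(-53) + (-1368099 - 198253)*(551502 - 872597)) = √(-9540 - 1566352*(-321095)) = √(-9540 + 502947795440) = √502947785900 = 10*√5029477859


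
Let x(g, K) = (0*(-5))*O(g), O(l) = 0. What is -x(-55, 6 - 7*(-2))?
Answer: 0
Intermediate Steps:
x(g, K) = 0 (x(g, K) = (0*(-5))*0 = 0*0 = 0)
-x(-55, 6 - 7*(-2)) = -1*0 = 0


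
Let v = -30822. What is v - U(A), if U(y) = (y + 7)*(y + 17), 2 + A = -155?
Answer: -51822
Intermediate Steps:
A = -157 (A = -2 - 155 = -157)
U(y) = (7 + y)*(17 + y)
v - U(A) = -30822 - (119 + (-157)² + 24*(-157)) = -30822 - (119 + 24649 - 3768) = -30822 - 1*21000 = -30822 - 21000 = -51822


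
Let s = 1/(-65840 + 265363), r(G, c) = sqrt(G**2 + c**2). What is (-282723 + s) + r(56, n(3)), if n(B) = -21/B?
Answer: -56409741128/199523 + 7*sqrt(65) ≈ -2.8267e+5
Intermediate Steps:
s = 1/199523 ≈ 5.0120e-6
(-282723 + s) + r(56, n(3)) = (-282723 + 1/199523) + sqrt(56**2 + (-21/3)**2) = -56409741128/199523 + sqrt(3136 + (-21*1/3)**2) = -56409741128/199523 + sqrt(3136 + (-7)**2) = -56409741128/199523 + sqrt(3136 + 49) = -56409741128/199523 + sqrt(3185) = -56409741128/199523 + 7*sqrt(65)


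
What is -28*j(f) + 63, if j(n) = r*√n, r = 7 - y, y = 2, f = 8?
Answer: 63 - 280*√2 ≈ -332.98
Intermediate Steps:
r = 5 (r = 7 - 1*2 = 7 - 2 = 5)
j(n) = 5*√n
-28*j(f) + 63 = -140*√8 + 63 = -140*2*√2 + 63 = -280*√2 + 63 = 63 - 280*√2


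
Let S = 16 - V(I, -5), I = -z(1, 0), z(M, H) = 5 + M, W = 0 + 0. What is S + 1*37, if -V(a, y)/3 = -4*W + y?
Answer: 38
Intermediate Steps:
W = 0
I = -6 (I = -(5 + 1) = -1*6 = -6)
V(a, y) = -3*y (V(a, y) = -3*(-4*0 + y) = -3*(0 + y) = -3*y)
S = 1 (S = 16 - (-3)*(-5) = 16 - 1*15 = 16 - 15 = 1)
S + 1*37 = 1 + 1*37 = 1 + 37 = 38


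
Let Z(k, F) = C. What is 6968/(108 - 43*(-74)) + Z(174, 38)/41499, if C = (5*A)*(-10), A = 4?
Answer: 144253516/68265855 ≈ 2.1131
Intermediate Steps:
C = -200 (C = (5*4)*(-10) = 20*(-10) = -200)
Z(k, F) = -200
6968/(108 - 43*(-74)) + Z(174, 38)/41499 = 6968/(108 - 43*(-74)) - 200/41499 = 6968/(108 + 3182) - 200*1/41499 = 6968/3290 - 200/41499 = 6968*(1/3290) - 200/41499 = 3484/1645 - 200/41499 = 144253516/68265855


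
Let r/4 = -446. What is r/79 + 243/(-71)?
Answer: -145861/5609 ≈ -26.005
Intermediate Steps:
r = -1784 (r = 4*(-446) = -1784)
r/79 + 243/(-71) = -1784/79 + 243/(-71) = -1784*1/79 + 243*(-1/71) = -1784/79 - 243/71 = -145861/5609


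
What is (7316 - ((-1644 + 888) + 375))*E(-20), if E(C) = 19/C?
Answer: -146243/20 ≈ -7312.1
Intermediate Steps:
(7316 - ((-1644 + 888) + 375))*E(-20) = (7316 - ((-1644 + 888) + 375))*(19/(-20)) = (7316 - (-756 + 375))*(19*(-1/20)) = (7316 - 1*(-381))*(-19/20) = (7316 + 381)*(-19/20) = 7697*(-19/20) = -146243/20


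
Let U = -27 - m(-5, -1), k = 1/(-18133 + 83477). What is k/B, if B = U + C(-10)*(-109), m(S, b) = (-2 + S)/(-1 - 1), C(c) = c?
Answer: 1/69231968 ≈ 1.4444e-8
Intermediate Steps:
m(S, b) = 1 - S/2 (m(S, b) = (-2 + S)/(-2) = (-2 + S)*(-½) = 1 - S/2)
k = 1/65344 ≈ 1.5304e-5
U = -61/2 (U = -27 - (1 - ½*(-5)) = -27 - (1 + 5/2) = -27 - 1*7/2 = -27 - 7/2 = -61/2 ≈ -30.500)
B = 2119/2 (B = -61/2 - 10*(-109) = -61/2 + 1090 = 2119/2 ≈ 1059.5)
k/B = 1/(65344*(2119/2)) = (1/65344)*(2/2119) = 1/69231968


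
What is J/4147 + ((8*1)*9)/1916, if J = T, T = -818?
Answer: -317176/1986413 ≈ -0.15967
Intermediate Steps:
J = -818
J/4147 + ((8*1)*9)/1916 = -818/4147 + ((8*1)*9)/1916 = -818*1/4147 + (8*9)*(1/1916) = -818/4147 + 72*(1/1916) = -818/4147 + 18/479 = -317176/1986413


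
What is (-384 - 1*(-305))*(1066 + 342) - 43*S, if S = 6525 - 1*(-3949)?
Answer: -561614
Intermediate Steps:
S = 10474 (S = 6525 + 3949 = 10474)
(-384 - 1*(-305))*(1066 + 342) - 43*S = (-384 - 1*(-305))*(1066 + 342) - 43*10474 = (-384 + 305)*1408 - 450382 = -79*1408 - 450382 = -111232 - 450382 = -561614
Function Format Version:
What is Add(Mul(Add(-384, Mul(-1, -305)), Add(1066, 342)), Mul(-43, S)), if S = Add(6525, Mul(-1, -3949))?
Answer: -561614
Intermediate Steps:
S = 10474 (S = Add(6525, 3949) = 10474)
Add(Mul(Add(-384, Mul(-1, -305)), Add(1066, 342)), Mul(-43, S)) = Add(Mul(Add(-384, Mul(-1, -305)), Add(1066, 342)), Mul(-43, 10474)) = Add(Mul(Add(-384, 305), 1408), -450382) = Add(Mul(-79, 1408), -450382) = Add(-111232, -450382) = -561614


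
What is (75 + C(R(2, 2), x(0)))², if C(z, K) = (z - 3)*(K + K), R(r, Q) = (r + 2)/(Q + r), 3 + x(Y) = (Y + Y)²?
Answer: 7569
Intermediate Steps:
x(Y) = -3 + 4*Y² (x(Y) = -3 + (Y + Y)² = -3 + (2*Y)² = -3 + 4*Y²)
R(r, Q) = (2 + r)/(Q + r)
C(z, K) = 2*K*(-3 + z) (C(z, K) = (-3 + z)*(2*K) = 2*K*(-3 + z))
(75 + C(R(2, 2), x(0)))² = (75 + 2*(-3 + 4*0²)*(-3 + (2 + 2)/(2 + 2)))² = (75 + 2*(-3 + 4*0)*(-3 + 4/4))² = (75 + 2*(-3 + 0)*(-3 + (¼)*4))² = (75 + 2*(-3)*(-3 + 1))² = (75 + 2*(-3)*(-2))² = (75 + 12)² = 87² = 7569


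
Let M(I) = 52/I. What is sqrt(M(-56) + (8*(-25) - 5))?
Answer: 31*I*sqrt(42)/14 ≈ 14.35*I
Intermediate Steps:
sqrt(M(-56) + (8*(-25) - 5)) = sqrt(52/(-56) + (8*(-25) - 5)) = sqrt(52*(-1/56) + (-200 - 5)) = sqrt(-13/14 - 205) = sqrt(-2883/14) = 31*I*sqrt(42)/14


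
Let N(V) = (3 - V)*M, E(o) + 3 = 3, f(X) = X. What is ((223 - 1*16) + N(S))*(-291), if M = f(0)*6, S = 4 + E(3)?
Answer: -60237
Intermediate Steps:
E(o) = 0 (E(o) = -3 + 3 = 0)
S = 4 (S = 4 + 0 = 4)
M = 0 (M = 0*6 = 0)
N(V) = 0 (N(V) = (3 - V)*0 = 0)
((223 - 1*16) + N(S))*(-291) = ((223 - 1*16) + 0)*(-291) = ((223 - 16) + 0)*(-291) = (207 + 0)*(-291) = 207*(-291) = -60237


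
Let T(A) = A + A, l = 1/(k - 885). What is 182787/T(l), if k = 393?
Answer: -44965602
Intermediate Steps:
l = -1/492 (l = 1/(393 - 885) = 1/(-492) = -1/492 ≈ -0.0020325)
T(A) = 2*A
182787/T(l) = 182787/((2*(-1/492))) = 182787/(-1/246) = 182787*(-246) = -44965602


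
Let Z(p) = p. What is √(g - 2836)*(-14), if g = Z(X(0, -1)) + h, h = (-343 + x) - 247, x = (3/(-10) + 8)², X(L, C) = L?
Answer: -7*I*√336671/5 ≈ -812.33*I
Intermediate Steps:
x = 5929/100 (x = (3*(-⅒) + 8)² = (-3/10 + 8)² = (77/10)² = 5929/100 ≈ 59.290)
h = -53071/100 (h = (-343 + 5929/100) - 247 = -28371/100 - 247 = -53071/100 ≈ -530.71)
g = -53071/100 (g = 0 - 53071/100 = -53071/100 ≈ -530.71)
√(g - 2836)*(-14) = √(-53071/100 - 2836)*(-14) = √(-336671/100)*(-14) = (I*√336671/10)*(-14) = -7*I*√336671/5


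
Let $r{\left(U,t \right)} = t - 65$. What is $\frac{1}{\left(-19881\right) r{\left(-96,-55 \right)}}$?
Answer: $\frac{1}{2385720} \approx 4.1916 \cdot 10^{-7}$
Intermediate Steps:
$r{\left(U,t \right)} = -65 + t$
$\frac{1}{\left(-19881\right) r{\left(-96,-55 \right)}} = \frac{1}{\left(-19881\right) \left(-65 - 55\right)} = - \frac{1}{19881 \left(-120\right)} = \left(- \frac{1}{19881}\right) \left(- \frac{1}{120}\right) = \frac{1}{2385720}$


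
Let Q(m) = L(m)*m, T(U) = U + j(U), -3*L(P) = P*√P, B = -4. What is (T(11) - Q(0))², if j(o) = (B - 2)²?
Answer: 2209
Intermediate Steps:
L(P) = -P^(3/2)/3 (L(P) = -P*√P/3 = -P^(3/2)/3)
j(o) = 36 (j(o) = (-4 - 2)² = (-6)² = 36)
T(U) = 36 + U (T(U) = U + 36 = 36 + U)
Q(m) = -m^(5/2)/3 (Q(m) = (-m^(3/2)/3)*m = -m^(5/2)/3)
(T(11) - Q(0))² = ((36 + 11) - (-1)*0^(5/2)/3)² = (47 - (-1)*0/3)² = (47 - 1*0)² = (47 + 0)² = 47² = 2209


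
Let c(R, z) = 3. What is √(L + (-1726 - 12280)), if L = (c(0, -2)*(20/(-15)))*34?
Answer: I*√14142 ≈ 118.92*I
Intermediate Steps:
L = -136 (L = (3*(20/(-15)))*34 = (3*(20*(-1/15)))*34 = (3*(-4/3))*34 = -4*34 = -136)
√(L + (-1726 - 12280)) = √(-136 + (-1726 - 12280)) = √(-136 - 14006) = √(-14142) = I*√14142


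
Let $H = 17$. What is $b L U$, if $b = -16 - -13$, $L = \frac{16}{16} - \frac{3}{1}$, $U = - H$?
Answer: $-102$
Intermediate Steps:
$U = -17$ ($U = \left(-1\right) 17 = -17$)
$L = -2$ ($L = 16 \cdot \frac{1}{16} - 3 = 1 - 3 = -2$)
$b = -3$ ($b = -16 + 13 = -3$)
$b L U = \left(-3\right) \left(-2\right) \left(-17\right) = 6 \left(-17\right) = -102$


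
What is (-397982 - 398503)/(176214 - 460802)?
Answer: 796485/284588 ≈ 2.7987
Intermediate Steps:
(-397982 - 398503)/(176214 - 460802) = -796485/(-284588) = -796485*(-1/284588) = 796485/284588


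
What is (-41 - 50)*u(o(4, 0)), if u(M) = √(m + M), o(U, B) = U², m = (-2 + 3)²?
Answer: -91*√17 ≈ -375.20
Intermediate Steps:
m = 1 (m = 1² = 1)
u(M) = √(1 + M)
(-41 - 50)*u(o(4, 0)) = (-41 - 50)*√(1 + 4²) = -91*√(1 + 16) = -91*√17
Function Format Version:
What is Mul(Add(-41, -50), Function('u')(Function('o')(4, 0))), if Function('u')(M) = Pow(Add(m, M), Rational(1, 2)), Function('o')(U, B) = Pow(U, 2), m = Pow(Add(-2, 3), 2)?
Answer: Mul(-91, Pow(17, Rational(1, 2))) ≈ -375.20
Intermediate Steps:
m = 1 (m = Pow(1, 2) = 1)
Function('u')(M) = Pow(Add(1, M), Rational(1, 2))
Mul(Add(-41, -50), Function('u')(Function('o')(4, 0))) = Mul(Add(-41, -50), Pow(Add(1, Pow(4, 2)), Rational(1, 2))) = Mul(-91, Pow(Add(1, 16), Rational(1, 2))) = Mul(-91, Pow(17, Rational(1, 2)))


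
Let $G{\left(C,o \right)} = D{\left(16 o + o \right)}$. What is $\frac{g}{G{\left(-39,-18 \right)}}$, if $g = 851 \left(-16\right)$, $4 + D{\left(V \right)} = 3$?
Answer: $13616$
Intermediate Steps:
$D{\left(V \right)} = -1$ ($D{\left(V \right)} = -4 + 3 = -1$)
$G{\left(C,o \right)} = -1$
$g = -13616$
$\frac{g}{G{\left(-39,-18 \right)}} = - \frac{13616}{-1} = \left(-13616\right) \left(-1\right) = 13616$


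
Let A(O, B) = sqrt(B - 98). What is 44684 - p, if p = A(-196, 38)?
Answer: 44684 - 2*I*sqrt(15) ≈ 44684.0 - 7.746*I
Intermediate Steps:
A(O, B) = sqrt(-98 + B)
p = 2*I*sqrt(15) (p = sqrt(-98 + 38) = sqrt(-60) = 2*I*sqrt(15) ≈ 7.746*I)
44684 - p = 44684 - 2*I*sqrt(15)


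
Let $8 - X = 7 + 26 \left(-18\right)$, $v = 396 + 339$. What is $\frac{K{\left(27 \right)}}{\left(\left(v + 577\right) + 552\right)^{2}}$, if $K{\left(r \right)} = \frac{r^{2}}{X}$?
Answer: $\frac{729}{1629538624} \approx 4.4737 \cdot 10^{-7}$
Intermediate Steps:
$v = 735$
$X = 469$ ($X = 8 - \left(7 + 26 \left(-18\right)\right) = 8 - \left(7 - 468\right) = 8 - -461 = 8 + 461 = 469$)
$K{\left(r \right)} = \frac{r^{2}}{469}$
$\frac{K{\left(27 \right)}}{\left(\left(v + 577\right) + 552\right)^{2}} = \frac{\frac{1}{469} \cdot 27^{2}}{\left(\left(735 + 577\right) + 552\right)^{2}} = \frac{\frac{1}{469} \cdot 729}{\left(1312 + 552\right)^{2}} = \frac{729}{469 \cdot 1864^{2}} = \frac{729}{469 \cdot 3474496} = \frac{729}{469} \cdot \frac{1}{3474496} = \frac{729}{1629538624}$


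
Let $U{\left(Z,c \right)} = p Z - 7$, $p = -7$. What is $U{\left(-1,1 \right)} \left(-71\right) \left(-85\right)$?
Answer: $0$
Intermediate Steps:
$U{\left(Z,c \right)} = -7 - 7 Z$ ($U{\left(Z,c \right)} = - 7 Z - 7 = -7 - 7 Z$)
$U{\left(-1,1 \right)} \left(-71\right) \left(-85\right) = \left(-7 - -7\right) \left(-71\right) \left(-85\right) = \left(-7 + 7\right) \left(-71\right) \left(-85\right) = 0 \left(-71\right) \left(-85\right) = 0 \left(-85\right) = 0$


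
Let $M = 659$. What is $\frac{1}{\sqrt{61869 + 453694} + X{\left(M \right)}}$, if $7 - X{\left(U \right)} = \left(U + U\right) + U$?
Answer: $- \frac{1970}{3365337} - \frac{\sqrt{515563}}{3365337} \approx -0.00079874$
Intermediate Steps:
$X{\left(U \right)} = 7 - 3 U$ ($X{\left(U \right)} = 7 - \left(\left(U + U\right) + U\right) = 7 - \left(2 U + U\right) = 7 - 3 U$)
$\frac{1}{\sqrt{61869 + 453694} + X{\left(M \right)}} = \frac{1}{\sqrt{61869 + 453694} + \left(7 - 1977\right)} = \frac{1}{\sqrt{515563} + \left(7 - 1977\right)} = \frac{1}{\sqrt{515563} - 1970} = \frac{1}{-1970 + \sqrt{515563}}$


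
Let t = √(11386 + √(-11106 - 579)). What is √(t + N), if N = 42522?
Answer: √(42522 + √(11386 + I*√11685)) ≈ 206.47 + 0.001*I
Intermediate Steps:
t = √(11386 + I*√11685) (t = √(11386 + √(-11685)) = √(11386 + I*√11685) ≈ 106.71 + 0.5065*I)
√(t + N) = √(√(11386 + I*√11685) + 42522) = √(42522 + √(11386 + I*√11685))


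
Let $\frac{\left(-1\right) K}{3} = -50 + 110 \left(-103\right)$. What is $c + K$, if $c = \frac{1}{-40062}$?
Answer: $\frac{1367716679}{40062} \approx 34140.0$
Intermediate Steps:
$K = 34140$ ($K = - 3 \left(-50 + 110 \left(-103\right)\right) = - 3 \left(-50 - 11330\right) = \left(-3\right) \left(-11380\right) = 34140$)
$c = - \frac{1}{40062} \approx -2.4961 \cdot 10^{-5}$
$c + K = - \frac{1}{40062} + 34140 = \frac{1367716679}{40062}$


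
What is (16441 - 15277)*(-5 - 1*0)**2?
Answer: 29100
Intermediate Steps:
(16441 - 15277)*(-5 - 1*0)**2 = 1164*(-5 + 0)**2 = 1164*(-5)**2 = 1164*25 = 29100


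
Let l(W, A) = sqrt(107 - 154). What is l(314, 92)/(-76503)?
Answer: -I*sqrt(47)/76503 ≈ -8.9613e-5*I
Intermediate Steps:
l(W, A) = I*sqrt(47) (l(W, A) = sqrt(-47) = I*sqrt(47))
l(314, 92)/(-76503) = (I*sqrt(47))/(-76503) = (I*sqrt(47))*(-1/76503) = -I*sqrt(47)/76503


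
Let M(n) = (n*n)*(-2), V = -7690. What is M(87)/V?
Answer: 7569/3845 ≈ 1.9685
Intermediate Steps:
M(n) = -2*n**2 (M(n) = n**2*(-2) = -2*n**2)
M(87)/V = -2*87**2/(-7690) = -2*7569*(-1/7690) = -15138*(-1/7690) = 7569/3845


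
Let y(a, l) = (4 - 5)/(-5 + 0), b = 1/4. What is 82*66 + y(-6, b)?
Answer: 27061/5 ≈ 5412.2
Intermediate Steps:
b = ¼ ≈ 0.25000
y(a, l) = ⅕ (y(a, l) = -1/(-5) = -1*(-⅕) = ⅕)
82*66 + y(-6, b) = 82*66 + ⅕ = 5412 + ⅕ = 27061/5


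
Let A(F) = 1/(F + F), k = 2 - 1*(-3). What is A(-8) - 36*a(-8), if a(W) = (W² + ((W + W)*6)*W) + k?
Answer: -482113/16 ≈ -30132.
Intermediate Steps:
k = 5 (k = 2 + 3 = 5)
A(F) = 1/(2*F)
a(W) = 5 + 13*W² (a(W) = (W² + ((W + W)*6)*W) + 5 = (W² + ((2*W)*6)*W) + 5 = (W² + (12*W)*W) + 5 = (W² + 12*W²) + 5 = 13*W² + 5 = 5 + 13*W²)
A(-8) - 36*a(-8) = (½)/(-8) - 36*(5 + 13*(-8)²) = (½)*(-⅛) - 36*(5 + 13*64) = -1/16 - 36*(5 + 832) = -1/16 - 36*837 = -1/16 - 30132 = -482113/16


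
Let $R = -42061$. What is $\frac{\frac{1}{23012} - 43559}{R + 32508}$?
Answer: $\frac{1002379707}{219833636} \approx 4.5597$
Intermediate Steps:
$\frac{\frac{1}{23012} - 43559}{R + 32508} = \frac{\frac{1}{23012} - 43559}{-42061 + 32508} = \frac{\frac{1}{23012} - 43559}{-9553} = \left(- \frac{1002379707}{23012}\right) \left(- \frac{1}{9553}\right) = \frac{1002379707}{219833636}$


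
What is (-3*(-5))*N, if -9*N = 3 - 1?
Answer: -10/3 ≈ -3.3333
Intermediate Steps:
N = -2/9 (N = -(3 - 1)/9 = -⅑*2 = -2/9 ≈ -0.22222)
(-3*(-5))*N = -3*(-5)*(-2/9) = 15*(-2/9) = -10/3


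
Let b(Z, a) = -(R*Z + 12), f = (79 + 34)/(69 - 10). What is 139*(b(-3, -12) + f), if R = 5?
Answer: 40310/59 ≈ 683.22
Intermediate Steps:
f = 113/59 ≈ 1.9153
b(Z, a) = -12 - 5*Z (b(Z, a) = -(5*Z + 12) = -(12 + 5*Z) = -12 - 5*Z)
139*(b(-3, -12) + f) = 139*((-12 - 5*(-3)) + 113/59) = 139*((-12 + 15) + 113/59) = 139*(3 + 113/59) = 139*(290/59) = 40310/59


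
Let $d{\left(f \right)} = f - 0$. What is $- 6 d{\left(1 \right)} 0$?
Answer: $0$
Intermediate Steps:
$d{\left(f \right)} = f$ ($d{\left(f \right)} = f + 0 = f$)
$- 6 d{\left(1 \right)} 0 = \left(-6\right) 1 \cdot 0 = \left(-6\right) 0 = 0$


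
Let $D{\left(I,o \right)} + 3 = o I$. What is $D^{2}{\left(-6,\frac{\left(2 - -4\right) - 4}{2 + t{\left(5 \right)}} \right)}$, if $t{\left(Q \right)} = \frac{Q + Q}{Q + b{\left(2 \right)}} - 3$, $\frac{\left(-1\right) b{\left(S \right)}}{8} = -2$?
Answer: $\frac{47961}{121} \approx 396.37$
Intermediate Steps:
$b{\left(S \right)} = 16$ ($b{\left(S \right)} = \left(-8\right) \left(-2\right) = 16$)
$t{\left(Q \right)} = -3 + \frac{2 Q}{16 + Q}$ ($t{\left(Q \right)} = \frac{Q + Q}{Q + 16} - 3 = \frac{2 Q}{16 + Q} - 3 = -3 + \frac{2 Q}{16 + Q}$)
$D{\left(I,o \right)} = -3 + I o$ ($D{\left(I,o \right)} = -3 + o I = -3 + I o$)
$D^{2}{\left(-6,\frac{\left(2 - -4\right) - 4}{2 + t{\left(5 \right)}} \right)} = \left(-3 - 6 \frac{\left(2 - -4\right) - 4}{2 + \frac{-48 - 5}{16 + 5}}\right)^{2} = \left(-3 - 6 \frac{\left(2 + 4\right) - 4}{2 + \frac{-48 - 5}{21}}\right)^{2} = \left(-3 - 6 \frac{6 - 4}{2 + \frac{1}{21} \left(-53\right)}\right)^{2} = \left(-3 - 6 \frac{2}{2 - \frac{53}{21}}\right)^{2} = \left(-3 - 6 \frac{2}{- \frac{11}{21}}\right)^{2} = \left(-3 - 6 \cdot 2 \left(- \frac{21}{11}\right)\right)^{2} = \left(-3 - - \frac{252}{11}\right)^{2} = \left(-3 + \frac{252}{11}\right)^{2} = \left(\frac{219}{11}\right)^{2} = \frac{47961}{121}$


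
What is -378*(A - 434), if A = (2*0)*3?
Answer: 164052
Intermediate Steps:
A = 0 (A = 0*3 = 0)
-378*(A - 434) = -378*(0 - 434) = -378*(-434) = 164052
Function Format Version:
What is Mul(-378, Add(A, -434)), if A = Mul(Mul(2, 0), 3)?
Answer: 164052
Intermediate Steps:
A = 0 (A = Mul(0, 3) = 0)
Mul(-378, Add(A, -434)) = Mul(-378, Add(0, -434)) = Mul(-378, -434) = 164052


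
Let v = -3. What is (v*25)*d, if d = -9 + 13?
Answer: -300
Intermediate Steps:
d = 4
(v*25)*d = -3*25*4 = -75*4 = -300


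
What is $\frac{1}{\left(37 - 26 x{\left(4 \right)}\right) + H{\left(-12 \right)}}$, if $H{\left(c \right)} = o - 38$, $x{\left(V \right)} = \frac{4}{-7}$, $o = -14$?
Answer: $-7$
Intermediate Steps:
$x{\left(V \right)} = - \frac{4}{7}$ ($x{\left(V \right)} = 4 \left(- \frac{1}{7}\right) = - \frac{4}{7}$)
$H{\left(c \right)} = -52$ ($H{\left(c \right)} = -14 - 38 = -52$)
$\frac{1}{\left(37 - 26 x{\left(4 \right)}\right) + H{\left(-12 \right)}} = \frac{1}{\left(37 - - \frac{104}{7}\right) - 52} = \frac{1}{\left(37 + \frac{104}{7}\right) - 52} = \frac{1}{\frac{363}{7} - 52} = \frac{1}{- \frac{1}{7}} = -7$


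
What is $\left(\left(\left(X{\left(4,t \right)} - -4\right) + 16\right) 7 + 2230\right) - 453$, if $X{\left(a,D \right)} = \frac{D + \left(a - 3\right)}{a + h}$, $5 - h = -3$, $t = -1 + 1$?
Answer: $\frac{23011}{12} \approx 1917.6$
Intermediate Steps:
$t = 0$
$h = 8$ ($h = 5 - -3 = 5 + 3 = 8$)
$X{\left(a,D \right)} = \frac{-3 + D + a}{8 + a}$ ($X{\left(a,D \right)} = \frac{D + \left(a - 3\right)}{a + 8} = \frac{D + \left(a - 3\right)}{8 + a} = \frac{D + \left(-3 + a\right)}{8 + a} = \frac{-3 + D + a}{8 + a}$)
$\left(\left(\left(X{\left(4,t \right)} - -4\right) + 16\right) 7 + 2230\right) - 453 = \left(\left(\left(\frac{-3 + 0 + 4}{8 + 4} - -4\right) + 16\right) 7 + 2230\right) - 453 = \left(\left(\left(\frac{1}{12} \cdot 1 + 4\right) + 16\right) 7 + 2230\right) - 453 = \left(\left(\left(\frac{1}{12} + 4\right) + 16\right) 7 + 2230\right) - 453 = \left(\left(\frac{49}{12} + 16\right) 7 + 2230\right) - 453 = \left(\frac{241}{12} \cdot 7 + 2230\right) - 453 = \left(\frac{1687}{12} + 2230\right) - 453 = \frac{28447}{12} - 453 = \frac{23011}{12}$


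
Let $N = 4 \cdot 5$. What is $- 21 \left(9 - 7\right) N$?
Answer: $-840$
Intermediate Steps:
$N = 20$
$- 21 \left(9 - 7\right) N = - 21 \left(9 - 7\right) 20 = - 21 \cdot 2 \cdot 20 = \left(-21\right) 40 = -840$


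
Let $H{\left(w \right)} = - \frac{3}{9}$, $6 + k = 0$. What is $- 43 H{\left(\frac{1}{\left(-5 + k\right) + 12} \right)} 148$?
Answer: $\frac{6364}{3} \approx 2121.3$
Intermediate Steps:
$k = -6$ ($k = -6 + 0 = -6$)
$H{\left(w \right)} = - \frac{1}{3}$ ($H{\left(w \right)} = \left(-3\right) \frac{1}{9} = - \frac{1}{3}$)
$- 43 H{\left(\frac{1}{\left(-5 + k\right) + 12} \right)} 148 = \left(-43\right) \left(- \frac{1}{3}\right) 148 = \frac{43}{3} \cdot 148 = \frac{6364}{3}$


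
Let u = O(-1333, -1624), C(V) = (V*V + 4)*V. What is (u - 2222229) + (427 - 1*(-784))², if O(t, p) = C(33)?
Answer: -719639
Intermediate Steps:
C(V) = V*(4 + V²) (C(V) = (V² + 4)*V = (4 + V²)*V = V*(4 + V²))
O(t, p) = 36069 (O(t, p) = 33*(4 + 33²) = 33*(4 + 1089) = 33*1093 = 36069)
u = 36069
(u - 2222229) + (427 - 1*(-784))² = (36069 - 2222229) + (427 - 1*(-784))² = -2186160 + (427 + 784)² = -2186160 + 1211² = -2186160 + 1466521 = -719639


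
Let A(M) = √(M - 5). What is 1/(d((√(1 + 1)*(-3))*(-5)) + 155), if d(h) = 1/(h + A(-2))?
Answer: (15*√2 + I*√7)/(1 + 2325*√2 + 155*I*√7) ≈ 0.0064497 + 2.4083e-7*I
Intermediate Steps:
A(M) = √(-5 + M)
d(h) = 1/(h + I*√7) (d(h) = 1/(h + √(-5 - 2)) = 1/(h + √(-7)) = 1/(h + I*√7))
1/(d((√(1 + 1)*(-3))*(-5)) + 155) = 1/(1/((√(1 + 1)*(-3))*(-5) + I*√7) + 155) = 1/(1/((√2*(-3))*(-5) + I*√7) + 155) = 1/(1/(-3*√2*(-5) + I*√7) + 155) = 1/(1/(15*√2 + I*√7) + 155) = 1/(155 + 1/(15*√2 + I*√7))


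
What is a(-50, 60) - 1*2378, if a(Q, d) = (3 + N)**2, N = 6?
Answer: -2297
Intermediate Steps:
a(Q, d) = 81 (a(Q, d) = (3 + 6)**2 = 9**2 = 81)
a(-50, 60) - 1*2378 = 81 - 1*2378 = 81 - 2378 = -2297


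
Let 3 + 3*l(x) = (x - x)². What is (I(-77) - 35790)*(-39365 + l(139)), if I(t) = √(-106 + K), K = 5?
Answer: 1408909140 - 39366*I*√101 ≈ 1.4089e+9 - 3.9562e+5*I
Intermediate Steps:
I(t) = I*√101 (I(t) = √(-106 + 5) = √(-101) = I*√101)
l(x) = -1 (l(x) = -1 + (x - x)²/3 = -1 + (⅓)*0² = -1 + (⅓)*0 = -1 + 0 = -1)
(I(-77) - 35790)*(-39365 + l(139)) = (I*√101 - 35790)*(-39365 - 1) = (-35790 + I*√101)*(-39366) = 1408909140 - 39366*I*√101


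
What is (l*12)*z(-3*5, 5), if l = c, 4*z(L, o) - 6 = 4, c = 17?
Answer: 510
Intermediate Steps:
z(L, o) = 5/2 (z(L, o) = 3/2 + (1/4)*4 = 3/2 + 1 = 5/2)
l = 17
(l*12)*z(-3*5, 5) = (17*12)*(5/2) = 204*(5/2) = 510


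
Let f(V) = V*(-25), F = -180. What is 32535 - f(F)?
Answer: 28035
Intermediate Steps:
f(V) = -25*V
32535 - f(F) = 32535 - (-25)*(-180) = 32535 - 1*4500 = 32535 - 4500 = 28035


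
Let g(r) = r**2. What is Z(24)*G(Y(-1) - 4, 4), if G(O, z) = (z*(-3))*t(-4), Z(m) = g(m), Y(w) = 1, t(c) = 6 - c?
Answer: -69120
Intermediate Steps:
Z(m) = m**2
G(O, z) = -30*z (G(O, z) = (z*(-3))*(6 - 1*(-4)) = (-3*z)*(6 + 4) = -3*z*10 = -30*z)
Z(24)*G(Y(-1) - 4, 4) = 24**2*(-30*4) = 576*(-120) = -69120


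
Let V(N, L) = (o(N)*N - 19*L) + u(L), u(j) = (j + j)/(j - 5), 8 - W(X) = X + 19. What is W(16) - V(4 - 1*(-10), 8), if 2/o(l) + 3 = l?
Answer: 3865/33 ≈ 117.12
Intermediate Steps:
o(l) = 2/(-3 + l)
W(X) = -11 - X (W(X) = 8 - (X + 19) = 8 - (19 + X) = 8 + (-19 - X) = -11 - X)
u(j) = 2*j/(-5 + j) (u(j) = (2*j)/(-5 + j) = 2*j/(-5 + j))
V(N, L) = -19*L + 2*L/(-5 + L) + 2*N/(-3 + N) (V(N, L) = ((2/(-3 + N))*N - 19*L) + 2*L/(-5 + L) = (2*N/(-3 + N) - 19*L) + 2*L/(-5 + L) = (-19*L + 2*N/(-3 + N)) + 2*L/(-5 + L) = -19*L + 2*L/(-5 + L) + 2*N/(-3 + N))
W(16) - V(4 - 1*(-10), 8) = (-11 - 1*16) - (-19*8 + 2*8/(-5 + 8) + 2*(4 - 1*(-10))/(-3 + (4 - 1*(-10)))) = (-11 - 16) - (-152 + 2*8/3 + 2*(4 + 10)/(-3 + (4 + 10))) = -27 - (-152 + 2*8*(⅓) + 2*14/(-3 + 14)) = -27 - (-152 + 16/3 + 2*14/11) = -27 - (-152 + 16/3 + 2*14*(1/11)) = -27 - (-152 + 16/3 + 28/11) = -27 - 1*(-4756/33) = -27 + 4756/33 = 3865/33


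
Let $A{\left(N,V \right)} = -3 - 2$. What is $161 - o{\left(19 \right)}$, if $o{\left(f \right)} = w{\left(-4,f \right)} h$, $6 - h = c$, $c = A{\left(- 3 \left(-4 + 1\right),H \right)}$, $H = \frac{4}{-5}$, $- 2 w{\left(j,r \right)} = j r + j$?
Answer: $-279$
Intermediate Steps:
$w{\left(j,r \right)} = - \frac{j}{2} - \frac{j r}{2}$ ($w{\left(j,r \right)} = - \frac{j r + j}{2} = - \frac{j + j r}{2} = - \frac{j}{2} - \frac{j r}{2}$)
$H = - \frac{4}{5}$ ($H = 4 \left(- \frac{1}{5}\right) = - \frac{4}{5} \approx -0.8$)
$A{\left(N,V \right)} = -5$ ($A{\left(N,V \right)} = -3 - 2 = -5$)
$c = -5$
$h = 11$ ($h = 6 - -5 = 6 + 5 = 11$)
$o{\left(f \right)} = 22 + 22 f$ ($o{\left(f \right)} = \left(- \frac{1}{2}\right) \left(-4\right) \left(1 + f\right) 11 = \left(2 + 2 f\right) 11 = 22 + 22 f$)
$161 - o{\left(19 \right)} = 161 - \left(22 + 22 \cdot 19\right) = 161 - \left(22 + 418\right) = 161 - 440 = -279$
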